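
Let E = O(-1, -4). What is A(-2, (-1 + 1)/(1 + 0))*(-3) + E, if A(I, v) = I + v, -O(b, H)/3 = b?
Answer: 9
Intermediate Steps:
O(b, H) = -3*b
E = 3 (E = -3*(-1) = 3)
A(-2, (-1 + 1)/(1 + 0))*(-3) + E = (-2 + (-1 + 1)/(1 + 0))*(-3) + 3 = (-2 + 0/1)*(-3) + 3 = (-2 + 0*1)*(-3) + 3 = (-2 + 0)*(-3) + 3 = -2*(-3) + 3 = 6 + 3 = 9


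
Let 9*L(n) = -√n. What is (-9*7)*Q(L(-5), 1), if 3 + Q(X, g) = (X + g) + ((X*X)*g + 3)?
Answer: -532/9 + 7*I*√5 ≈ -59.111 + 15.652*I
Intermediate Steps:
L(n) = -√n/9 (L(n) = (-√n)/9 = -√n/9)
Q(X, g) = X + g + g*X² (Q(X, g) = -3 + ((X + g) + ((X*X)*g + 3)) = -3 + ((X + g) + (X²*g + 3)) = -3 + ((X + g) + (g*X² + 3)) = -3 + ((X + g) + (3 + g*X²)) = -3 + (3 + X + g + g*X²) = X + g + g*X²)
(-9*7)*Q(L(-5), 1) = (-9*7)*(-I*√5/9 + 1 + 1*(-I*√5/9)²) = -63*(-I*√5/9 + 1 + 1*(-I*√5/9)²) = -63*(-I*√5/9 + 1 + 1*(-5/81)) = -63*(-I*√5/9 + 1 - 5/81) = -63*(76/81 - I*√5/9) = -532/9 + 7*I*√5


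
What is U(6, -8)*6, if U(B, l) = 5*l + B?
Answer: -204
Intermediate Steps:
U(B, l) = B + 5*l
U(6, -8)*6 = (6 + 5*(-8))*6 = (6 - 40)*6 = -34*6 = -204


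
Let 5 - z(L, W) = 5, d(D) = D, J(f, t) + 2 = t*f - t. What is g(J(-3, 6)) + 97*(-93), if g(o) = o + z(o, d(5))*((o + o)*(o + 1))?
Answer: -9047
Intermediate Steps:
J(f, t) = -2 - t + f*t (J(f, t) = -2 + (t*f - t) = -2 + (f*t - t) = -2 + (-t + f*t) = -2 - t + f*t)
z(L, W) = 0 (z(L, W) = 5 - 1*5 = 5 - 5 = 0)
g(o) = o (g(o) = o + 0*((o + o)*(o + 1)) = o + 0*((2*o)*(1 + o)) = o + 0*(2*o*(1 + o)) = o + 0 = o)
g(J(-3, 6)) + 97*(-93) = (-2 - 1*6 - 3*6) + 97*(-93) = (-2 - 6 - 18) - 9021 = -26 - 9021 = -9047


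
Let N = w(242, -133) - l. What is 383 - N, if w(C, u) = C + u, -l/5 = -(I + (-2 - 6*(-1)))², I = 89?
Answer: 43519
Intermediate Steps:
l = 43245 (l = -(-5)*(89 + (-2 - 6*(-1)))² = -(-5)*(89 + (-2 + 6))² = -(-5)*(89 + 4)² = -(-5)*93² = -(-5)*8649 = -5*(-8649) = 43245)
N = -43136 (N = (242 - 133) - 1*43245 = 109 - 43245 = -43136)
383 - N = 383 - 1*(-43136) = 383 + 43136 = 43519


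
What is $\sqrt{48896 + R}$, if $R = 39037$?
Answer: $\sqrt{87933} \approx 296.54$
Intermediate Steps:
$\sqrt{48896 + R} = \sqrt{48896 + 39037} = \sqrt{87933}$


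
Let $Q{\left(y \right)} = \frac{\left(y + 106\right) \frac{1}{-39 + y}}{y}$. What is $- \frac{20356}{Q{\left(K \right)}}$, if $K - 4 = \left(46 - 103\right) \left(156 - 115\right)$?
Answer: $\frac{112647579856}{2227} \approx 5.0583 \cdot 10^{7}$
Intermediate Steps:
$K = -2333$ ($K = 4 + \left(46 - 103\right) \left(156 - 115\right) = 4 - 2337 = -2333$)
$Q{\left(y \right)} = \frac{106 + y}{y \left(-39 + y\right)}$ ($Q{\left(y \right)} = \frac{\left(106 + y\right) \frac{1}{-39 + y}}{y} = \frac{\frac{1}{-39 + y} \left(106 + y\right)}{y} = \frac{106 + y}{y \left(-39 + y\right)}$)
$- \frac{20356}{Q{\left(K \right)}} = - \frac{20356}{\frac{1}{-2333} \frac{1}{-39 - 2333} \left(106 - 2333\right)} = - \frac{20356}{\left(- \frac{1}{2333}\right) \frac{1}{-2372} \left(-2227\right)} = - \frac{20356}{\left(- \frac{1}{2333}\right) \left(- \frac{1}{2372}\right) \left(-2227\right)} = - \frac{20356}{- \frac{2227}{5533876}} = \left(-20356\right) \left(- \frac{5533876}{2227}\right) = \frac{112647579856}{2227}$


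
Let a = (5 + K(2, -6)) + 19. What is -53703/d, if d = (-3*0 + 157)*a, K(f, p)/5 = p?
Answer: 17901/314 ≈ 57.010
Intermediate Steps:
K(f, p) = 5*p
a = -6 (a = (5 + 5*(-6)) + 19 = (5 - 30) + 19 = -25 + 19 = -6)
d = -942 (d = (-3*0 + 157)*(-6) = (0 + 157)*(-6) = 157*(-6) = -942)
-53703/d = -53703/(-942) = -53703*(-1/942) = 17901/314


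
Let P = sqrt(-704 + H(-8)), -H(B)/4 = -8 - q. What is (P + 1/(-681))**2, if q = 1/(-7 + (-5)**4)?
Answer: (103 - 10669*I*sqrt(29046))**2/4920040449 ≈ -671.99 - 0.076132*I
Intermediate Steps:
q = 1/618 (q = 1/(-7 + 625) = 1/618 ≈ 0.0016181)
H(B) = 9890/309 (H(B) = -4*(-8 - 1*1/618) = -4*(-8 - 1/618) = -4*(-4945/618) = 9890/309)
P = 47*I*sqrt(29046)/309 (P = sqrt(-704 + 9890/309) = sqrt(-207646/309) = 47*I*sqrt(29046)/309 ≈ 25.923*I)
(P + 1/(-681))**2 = (47*I*sqrt(29046)/309 + 1/(-681))**2 = (47*I*sqrt(29046)/309 - 1/681)**2 = (-1/681 + 47*I*sqrt(29046)/309)**2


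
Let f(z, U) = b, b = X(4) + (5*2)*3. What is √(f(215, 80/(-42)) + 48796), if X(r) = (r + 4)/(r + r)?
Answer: √48827 ≈ 220.97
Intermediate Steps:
X(r) = (4 + r)/(2*r) (X(r) = (4 + r)/((2*r)) = (4 + r)*(1/(2*r)) = (4 + r)/(2*r))
b = 31 (b = (½)*(4 + 4)/4 + (5*2)*3 = (½)*(¼)*8 + 10*3 = 1 + 30 = 31)
f(z, U) = 31
√(f(215, 80/(-42)) + 48796) = √(31 + 48796) = √48827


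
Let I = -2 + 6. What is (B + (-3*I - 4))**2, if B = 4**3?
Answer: 2304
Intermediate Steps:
I = 4
B = 64
(B + (-3*I - 4))**2 = (64 + (-3*4 - 4))**2 = (64 + (-12 - 4))**2 = (64 - 16)**2 = 48**2 = 2304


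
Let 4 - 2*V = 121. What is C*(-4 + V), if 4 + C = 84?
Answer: -5000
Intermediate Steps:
C = 80 (C = -4 + 84 = 80)
V = -117/2 (V = 2 - 1/2*121 = 2 - 121/2 = -117/2 ≈ -58.500)
C*(-4 + V) = 80*(-4 - 117/2) = 80*(-125/2) = -5000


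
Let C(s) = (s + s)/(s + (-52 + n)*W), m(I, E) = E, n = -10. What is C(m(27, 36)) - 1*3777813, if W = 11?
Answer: -1220233635/323 ≈ -3.7778e+6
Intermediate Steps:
C(s) = 2*s/(-682 + s) (C(s) = (s + s)/(s + (-52 - 10)*11) = (2*s)/(s - 62*11) = (2*s)/(s - 682) = (2*s)/(-682 + s) = 2*s/(-682 + s))
C(m(27, 36)) - 1*3777813 = 2*36/(-682 + 36) - 1*3777813 = 2*36/(-646) - 3777813 = 2*36*(-1/646) - 3777813 = -36/323 - 3777813 = -1220233635/323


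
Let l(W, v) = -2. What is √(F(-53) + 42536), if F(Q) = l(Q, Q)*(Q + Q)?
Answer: 2*√10687 ≈ 206.76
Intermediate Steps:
F(Q) = -4*Q (F(Q) = -2*(Q + Q) = -4*Q)
√(F(-53) + 42536) = √(-4*(-53) + 42536) = √(212 + 42536) = √42748 = 2*√10687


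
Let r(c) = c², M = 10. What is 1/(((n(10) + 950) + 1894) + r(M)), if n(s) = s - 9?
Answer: 1/2945 ≈ 0.00033956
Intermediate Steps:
n(s) = -9 + s
1/(((n(10) + 950) + 1894) + r(M)) = 1/((((-9 + 10) + 950) + 1894) + 10²) = 1/(((1 + 950) + 1894) + 100) = 1/((951 + 1894) + 100) = 1/(2845 + 100) = 1/2945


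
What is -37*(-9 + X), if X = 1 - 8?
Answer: 592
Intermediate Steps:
X = -7
-37*(-9 + X) = -37*(-9 - 7) = -37*(-16) = 592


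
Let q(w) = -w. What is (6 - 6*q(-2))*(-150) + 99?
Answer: 999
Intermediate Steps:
(6 - 6*q(-2))*(-150) + 99 = (6 - (-6)*(-2))*(-150) + 99 = (6 - 6*2)*(-150) + 99 = (6 - 12)*(-150) + 99 = -6*(-150) + 99 = 900 + 99 = 999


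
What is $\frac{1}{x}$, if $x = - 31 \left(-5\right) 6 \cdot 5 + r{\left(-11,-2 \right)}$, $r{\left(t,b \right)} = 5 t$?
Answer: $\frac{1}{4595} \approx 0.00021763$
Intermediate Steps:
$x = 4595$ ($x = - 31 \left(-5\right) 6 \cdot 5 + 5 \left(-11\right) = - 31 \left(\left(-30\right) 5\right) - 55 = \left(-31\right) \left(-150\right) - 55 = 4650 - 55 = 4595$)
$\frac{1}{x} = \frac{1}{4595}$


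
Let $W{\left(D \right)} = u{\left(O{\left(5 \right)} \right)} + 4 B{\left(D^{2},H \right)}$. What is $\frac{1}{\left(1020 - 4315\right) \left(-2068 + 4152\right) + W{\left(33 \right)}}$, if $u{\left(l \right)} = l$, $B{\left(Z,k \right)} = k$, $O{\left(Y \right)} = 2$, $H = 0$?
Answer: $- \frac{1}{6866778} \approx -1.4563 \cdot 10^{-7}$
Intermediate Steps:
$W{\left(D \right)} = 2$ ($W{\left(D \right)} = 2 + 4 \cdot 0 = 2 + 0 = 2$)
$\frac{1}{\left(1020 - 4315\right) \left(-2068 + 4152\right) + W{\left(33 \right)}} = \frac{1}{\left(1020 - 4315\right) \left(-2068 + 4152\right) + 2} = \frac{1}{\left(-3295\right) 2084 + 2} = \frac{1}{-6866780 + 2} = \frac{1}{-6866778} = - \frac{1}{6866778}$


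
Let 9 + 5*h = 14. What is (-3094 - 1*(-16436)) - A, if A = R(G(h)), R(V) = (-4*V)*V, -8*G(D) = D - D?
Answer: 13342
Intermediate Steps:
h = 1 (h = -9/5 + (⅕)*14 = -9/5 + 14/5 = 1)
G(D) = 0 (G(D) = -(D - D)/8 = -⅛*0 = 0)
R(V) = -4*V²
A = 0 (A = -4*0² = -4*0 = 0)
(-3094 - 1*(-16436)) - A = (-3094 - 1*(-16436)) - 1*0 = (-3094 + 16436) + 0 = 13342 + 0 = 13342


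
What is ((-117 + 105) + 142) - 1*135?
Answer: -5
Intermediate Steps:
((-117 + 105) + 142) - 1*135 = (-12 + 142) - 135 = 130 - 135 = -5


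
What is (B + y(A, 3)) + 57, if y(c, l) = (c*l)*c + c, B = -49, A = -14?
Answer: 582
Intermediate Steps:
y(c, l) = c + l*c**2 (y(c, l) = l*c**2 + c = c + l*c**2)
(B + y(A, 3)) + 57 = (-49 - 14*(1 - 14*3)) + 57 = (-49 - 14*(1 - 42)) + 57 = (-49 - 14*(-41)) + 57 = (-49 + 574) + 57 = 525 + 57 = 582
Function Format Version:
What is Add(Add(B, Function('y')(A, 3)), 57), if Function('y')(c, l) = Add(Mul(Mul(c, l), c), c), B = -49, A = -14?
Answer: 582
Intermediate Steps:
Function('y')(c, l) = Add(c, Mul(l, Pow(c, 2))) (Function('y')(c, l) = Add(Mul(l, Pow(c, 2)), c) = Add(c, Mul(l, Pow(c, 2))))
Add(Add(B, Function('y')(A, 3)), 57) = Add(Add(-49, Mul(-14, Add(1, Mul(-14, 3)))), 57) = Add(Add(-49, Mul(-14, Add(1, -42))), 57) = Add(Add(-49, Mul(-14, -41)), 57) = Add(Add(-49, 574), 57) = Add(525, 57) = 582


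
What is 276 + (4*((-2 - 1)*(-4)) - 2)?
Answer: 322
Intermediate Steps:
276 + (4*((-2 - 1)*(-4)) - 2) = 276 + (4*(-3*(-4)) - 2) = 276 + (4*12 - 2) = 276 + (48 - 2) = 276 + 46 = 322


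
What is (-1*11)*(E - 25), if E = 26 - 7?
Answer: 66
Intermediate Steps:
E = 19
(-1*11)*(E - 25) = (-1*11)*(19 - 25) = -11*(-6) = 66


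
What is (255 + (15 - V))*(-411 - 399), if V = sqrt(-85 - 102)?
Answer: -218700 + 810*I*sqrt(187) ≈ -2.187e+5 + 11077.0*I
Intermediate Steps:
V = I*sqrt(187) (V = sqrt(-187) = I*sqrt(187) ≈ 13.675*I)
(255 + (15 - V))*(-411 - 399) = (255 + (15 - I*sqrt(187)))*(-411 - 399) = (255 + (15 - I*sqrt(187)))*(-810) = (270 - I*sqrt(187))*(-810) = -218700 + 810*I*sqrt(187)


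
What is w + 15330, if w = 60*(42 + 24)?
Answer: 19290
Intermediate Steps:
w = 3960 (w = 60*66 = 3960)
w + 15330 = 3960 + 15330 = 19290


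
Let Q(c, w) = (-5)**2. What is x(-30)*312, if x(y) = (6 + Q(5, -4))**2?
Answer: 299832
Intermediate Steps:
Q(c, w) = 25
x(y) = 961 (x(y) = (6 + 25)**2 = 31**2 = 961)
x(-30)*312 = 961*312 = 299832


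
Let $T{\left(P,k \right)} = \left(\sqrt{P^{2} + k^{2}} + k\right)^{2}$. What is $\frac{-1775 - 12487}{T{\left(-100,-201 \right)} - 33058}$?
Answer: $\frac{22876248}{133628713} + \frac{159259 \sqrt{50401}}{133628713} \approx 0.43875$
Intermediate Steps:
$T{\left(P,k \right)} = \left(k + \sqrt{P^{2} + k^{2}}\right)^{2}$
$\frac{-1775 - 12487}{T{\left(-100,-201 \right)} - 33058} = \frac{-1775 - 12487}{\left(-201 + \sqrt{\left(-100\right)^{2} + \left(-201\right)^{2}}\right)^{2} - 33058} = - \frac{14262}{\left(-201 + \sqrt{10000 + 40401}\right)^{2} - 33058} = - \frac{14262}{\left(-201 + \sqrt{50401}\right)^{2} - 33058} = - \frac{14262}{-33058 + \left(-201 + \sqrt{50401}\right)^{2}}$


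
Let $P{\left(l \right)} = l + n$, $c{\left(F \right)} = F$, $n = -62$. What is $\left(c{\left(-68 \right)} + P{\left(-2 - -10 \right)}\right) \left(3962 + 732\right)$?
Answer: $-572668$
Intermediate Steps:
$P{\left(l \right)} = -62 + l$ ($P{\left(l \right)} = l - 62 = -62 + l$)
$\left(c{\left(-68 \right)} + P{\left(-2 - -10 \right)}\right) \left(3962 + 732\right) = \left(-68 - 54\right) \left(3962 + 732\right) = \left(-68 + \left(-62 + \left(-2 + 10\right)\right)\right) 4694 = \left(-68 + \left(-62 + 8\right)\right) 4694 = \left(-68 - 54\right) 4694 = \left(-122\right) 4694 = -572668$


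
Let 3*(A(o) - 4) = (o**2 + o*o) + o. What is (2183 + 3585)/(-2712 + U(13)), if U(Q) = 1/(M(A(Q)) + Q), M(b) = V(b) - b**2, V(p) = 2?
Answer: -84362768/39665713 ≈ -2.1268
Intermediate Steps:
A(o) = 4 + o/3 + 2*o**2/3 (A(o) = 4 + ((o**2 + o*o) + o)/3 = 4 + ((o**2 + o**2) + o)/3 = 4 + (2*o**2 + o)/3 = 4 + (o + 2*o**2)/3 = 4 + (o/3 + 2*o**2/3) = 4 + o/3 + 2*o**2/3)
M(b) = 2 - b**2
U(Q) = 1/(2 + Q - (4 + Q/3 + 2*Q**2/3)**2) (U(Q) = 1/((2 - (4 + Q/3 + 2*Q**2/3)**2) + Q) = 1/(2 + Q - (4 + Q/3 + 2*Q**2/3)**2))
(2183 + 3585)/(-2712 + U(13)) = (2183 + 3585)/(-2712 + 9/(18 - (12 + 13 + 2*13**2)**2 + 9*13)) = 5768/(-2712 + 9/(18 - (12 + 13 + 2*169)**2 + 117)) = 5768/(-2712 + 9/(18 - (12 + 13 + 338)**2 + 117)) = 5768/(-2712 + 9/(18 - 1*363**2 + 117)) = 5768/(-2712 + 9/(18 - 1*131769 + 117)) = 5768/(-2712 + 9/(18 - 131769 + 117)) = 5768/(-2712 + 9/(-131634)) = 5768/(-2712 + 9*(-1/131634)) = 5768/(-2712 - 1/14626) = 5768/(-39665713/14626) = 5768*(-14626/39665713) = -84362768/39665713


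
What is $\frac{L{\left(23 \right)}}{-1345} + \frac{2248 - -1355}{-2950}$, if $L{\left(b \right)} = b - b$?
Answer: $- \frac{3603}{2950} \approx -1.2214$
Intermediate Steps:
$L{\left(b \right)} = 0$
$\frac{L{\left(23 \right)}}{-1345} + \frac{2248 - -1355}{-2950} = \frac{0}{-1345} + \frac{2248 - -1355}{-2950} = 0 \left(- \frac{1}{1345}\right) + \left(2248 + 1355\right) \left(- \frac{1}{2950}\right) = 0 + 3603 \left(- \frac{1}{2950}\right) = 0 - \frac{3603}{2950} = - \frac{3603}{2950}$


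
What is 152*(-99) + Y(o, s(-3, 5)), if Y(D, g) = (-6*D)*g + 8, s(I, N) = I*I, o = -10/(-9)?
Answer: -15100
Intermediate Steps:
o = 10/9 (o = -10*(-⅑) = 10/9 ≈ 1.1111)
s(I, N) = I²
Y(D, g) = 8 - 6*D*g (Y(D, g) = -6*D*g + 8 = 8 - 6*D*g)
152*(-99) + Y(o, s(-3, 5)) = 152*(-99) + (8 - 6*10/9*(-3)²) = -15048 + (8 - 6*10/9*9) = -15048 + (8 - 60) = -15048 - 52 = -15100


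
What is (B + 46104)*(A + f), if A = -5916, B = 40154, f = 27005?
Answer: 1819094962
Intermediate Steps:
(B + 46104)*(A + f) = (40154 + 46104)*(-5916 + 27005) = 86258*21089 = 1819094962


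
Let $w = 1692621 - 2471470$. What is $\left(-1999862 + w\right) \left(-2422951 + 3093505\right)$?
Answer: $-1863275775894$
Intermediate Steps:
$w = -778849$ ($w = 1692621 - 2471470 = -778849$)
$\left(-1999862 + w\right) \left(-2422951 + 3093505\right) = \left(-1999862 - 778849\right) \left(-2422951 + 3093505\right) = \left(-2778711\right) 670554 = -1863275775894$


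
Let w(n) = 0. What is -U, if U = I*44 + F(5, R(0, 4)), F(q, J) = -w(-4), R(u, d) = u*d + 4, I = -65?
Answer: 2860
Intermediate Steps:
R(u, d) = 4 + d*u (R(u, d) = d*u + 4 = 4 + d*u)
F(q, J) = 0 (F(q, J) = -1*0 = 0)
U = -2860 (U = -65*44 + 0 = -2860 + 0 = -2860)
-U = -1*(-2860) = 2860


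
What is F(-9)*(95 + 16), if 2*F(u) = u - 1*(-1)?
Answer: -444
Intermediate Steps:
F(u) = ½ + u/2 (F(u) = (u - 1*(-1))/2 = (u + 1)/2 = (1 + u)/2 = ½ + u/2)
F(-9)*(95 + 16) = (½ + (½)*(-9))*(95 + 16) = (½ - 9/2)*111 = -4*111 = -444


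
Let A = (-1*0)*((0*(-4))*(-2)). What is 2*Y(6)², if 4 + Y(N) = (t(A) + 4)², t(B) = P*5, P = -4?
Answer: 127008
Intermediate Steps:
A = 0 (A = 0*(0*(-2)) = 0*0 = 0)
t(B) = -20 (t(B) = -4*5 = -20)
Y(N) = 252 (Y(N) = -4 + (-20 + 4)² = -4 + (-16)² = -4 + 256 = 252)
2*Y(6)² = 2*252² = 2*63504 = 127008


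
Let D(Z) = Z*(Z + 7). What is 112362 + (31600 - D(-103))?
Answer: 134074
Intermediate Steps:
D(Z) = Z*(7 + Z)
112362 + (31600 - D(-103)) = 112362 + (31600 - (-103)*(7 - 103)) = 112362 + (31600 - (-103)*(-96)) = 112362 + (31600 - 1*9888) = 112362 + (31600 - 9888) = 112362 + 21712 = 134074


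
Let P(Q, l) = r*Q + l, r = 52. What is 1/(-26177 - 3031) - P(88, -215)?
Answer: -127376089/29208 ≈ -4361.0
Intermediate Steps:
P(Q, l) = l + 52*Q (P(Q, l) = 52*Q + l = l + 52*Q)
1/(-26177 - 3031) - P(88, -215) = 1/(-26177 - 3031) - (-215 + 52*88) = 1/(-29208) - (-215 + 4576) = -1/29208 - 1*4361 = -1/29208 - 4361 = -127376089/29208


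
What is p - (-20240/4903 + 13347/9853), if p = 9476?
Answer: 457912522663/48309259 ≈ 9478.8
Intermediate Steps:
p - (-20240/4903 + 13347/9853) = 9476 - (-20240/4903 + 13347/9853) = 9476 - 1*(-133984379/48309259) = 9476 + 133984379/48309259 = 457912522663/48309259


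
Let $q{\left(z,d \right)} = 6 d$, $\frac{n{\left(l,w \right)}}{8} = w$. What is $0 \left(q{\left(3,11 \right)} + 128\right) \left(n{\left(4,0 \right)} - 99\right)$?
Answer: $0$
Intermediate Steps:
$n{\left(l,w \right)} = 8 w$
$0 \left(q{\left(3,11 \right)} + 128\right) \left(n{\left(4,0 \right)} - 99\right) = 0 \left(6 \cdot 11 + 128\right) \left(8 \cdot 0 - 99\right) = 0 \left(66 + 128\right) \left(0 - 99\right) = 0 \cdot 194 \left(-99\right) = 0 \left(-19206\right) = 0$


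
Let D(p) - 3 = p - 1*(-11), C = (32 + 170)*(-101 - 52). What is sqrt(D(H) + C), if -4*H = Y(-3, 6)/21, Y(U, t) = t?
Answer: I*sqrt(6054846)/14 ≈ 175.76*I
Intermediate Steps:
C = -30906 (C = 202*(-153) = -30906)
H = -1/14 (H = -3/(2*21) = -1/4*2/7 = -1/14 ≈ -0.071429)
D(p) = 14 + p (D(p) = 3 + (p - 1*(-11)) = 3 + (p + 11) = 3 + (11 + p) = 14 + p)
sqrt(D(H) + C) = sqrt((14 - 1/14) - 30906) = sqrt(195/14 - 30906) = sqrt(-432489/14) = I*sqrt(6054846)/14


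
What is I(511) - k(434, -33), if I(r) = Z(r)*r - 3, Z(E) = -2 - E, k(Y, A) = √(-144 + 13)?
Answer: -262146 - I*√131 ≈ -2.6215e+5 - 11.446*I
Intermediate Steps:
k(Y, A) = I*√131 (k(Y, A) = √(-131) = I*√131)
I(r) = -3 + r*(-2 - r) (I(r) = (-2 - r)*r - 3 = r*(-2 - r) - 3 = -3 + r*(-2 - r))
I(511) - k(434, -33) = (-3 - 1*511*(2 + 511)) - I*√131 = (-3 - 1*511*513) - I*√131 = (-3 - 262143) - I*√131 = -262146 - I*√131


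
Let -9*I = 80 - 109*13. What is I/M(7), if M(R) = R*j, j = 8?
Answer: 191/72 ≈ 2.6528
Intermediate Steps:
I = 1337/9 (I = -(80 - 109*13)/9 = -(80 - 1417)/9 = -⅑*(-1337) = 1337/9 ≈ 148.56)
M(R) = 8*R (M(R) = R*8 = 8*R)
I/M(7) = 1337/(9*((8*7))) = (1337/9)/56 = (1337/9)*(1/56) = 191/72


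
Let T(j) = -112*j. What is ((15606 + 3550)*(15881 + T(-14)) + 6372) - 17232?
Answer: 334242184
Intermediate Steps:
((15606 + 3550)*(15881 + T(-14)) + 6372) - 17232 = ((15606 + 3550)*(15881 - 112*(-14)) + 6372) - 17232 = (19156*(15881 + 1568) + 6372) - 17232 = (19156*17449 + 6372) - 17232 = (334253044 + 6372) - 17232 = 334259416 - 17232 = 334242184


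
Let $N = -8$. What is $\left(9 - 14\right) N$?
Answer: $40$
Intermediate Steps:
$\left(9 - 14\right) N = \left(9 - 14\right) \left(-8\right) = \left(-5\right) \left(-8\right) = 40$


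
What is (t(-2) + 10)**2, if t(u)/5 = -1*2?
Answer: 0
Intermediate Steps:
t(u) = -10 (t(u) = 5*(-1*2) = 5*(-2) = -10)
(t(-2) + 10)**2 = (-10 + 10)**2 = 0**2 = 0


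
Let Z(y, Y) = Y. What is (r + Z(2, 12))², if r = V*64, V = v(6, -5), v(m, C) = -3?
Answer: 32400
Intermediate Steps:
V = -3
r = -192 (r = -3*64 = -192)
(r + Z(2, 12))² = (-192 + 12)² = (-180)² = 32400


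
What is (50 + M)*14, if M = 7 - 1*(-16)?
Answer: 1022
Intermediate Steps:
M = 23 (M = 7 + 16 = 23)
(50 + M)*14 = (50 + 23)*14 = 73*14 = 1022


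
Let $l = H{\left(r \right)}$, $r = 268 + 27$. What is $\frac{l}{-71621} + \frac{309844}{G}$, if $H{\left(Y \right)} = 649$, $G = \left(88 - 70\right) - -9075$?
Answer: $\frac{2016857797}{59204523} \approx 34.066$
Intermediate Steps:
$G = 9093$ ($G = \left(88 - 70\right) + 9075 = 18 + 9075 = 9093$)
$r = 295$
$l = 649$
$\frac{l}{-71621} + \frac{309844}{G} = \frac{649}{-71621} + \frac{309844}{9093} = 649 \left(- \frac{1}{71621}\right) + 309844 \cdot \frac{1}{9093} = - \frac{59}{6511} + \frac{309844}{9093} = \frac{2016857797}{59204523}$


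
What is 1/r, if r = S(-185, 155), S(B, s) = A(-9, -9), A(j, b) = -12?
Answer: -1/12 ≈ -0.083333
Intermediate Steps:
S(B, s) = -12
r = -12
1/r = 1/(-12) = -1/12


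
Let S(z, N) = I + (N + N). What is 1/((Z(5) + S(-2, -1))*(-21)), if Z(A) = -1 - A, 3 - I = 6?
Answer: 1/231 ≈ 0.0043290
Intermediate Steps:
I = -3 (I = 3 - 1*6 = 3 - 6 = -3)
S(z, N) = -3 + 2*N (S(z, N) = -3 + (N + N) = -3 + 2*N)
1/((Z(5) + S(-2, -1))*(-21)) = 1/(((-1 - 1*5) + (-3 + 2*(-1)))*(-21)) = 1/(((-1 - 5) + (-3 - 2))*(-21)) = 1/((-6 - 5)*(-21)) = 1/(-11*(-21)) = 1/231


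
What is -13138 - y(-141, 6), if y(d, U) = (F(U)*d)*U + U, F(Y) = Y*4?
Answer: 7160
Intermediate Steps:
F(Y) = 4*Y
y(d, U) = U + 4*d*U² (y(d, U) = ((4*U)*d)*U + U = (4*U*d)*U + U = 4*d*U² + U = U + 4*d*U²)
-13138 - y(-141, 6) = -13138 - 6*(1 + 4*6*(-141)) = -13138 - 6*(1 - 3384) = -13138 - 6*(-3383) = -13138 - 1*(-20298) = -13138 + 20298 = 7160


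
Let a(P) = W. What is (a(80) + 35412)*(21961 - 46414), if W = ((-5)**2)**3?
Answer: -1248007761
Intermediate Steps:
W = 15625 (W = 25**3 = 15625)
a(P) = 15625
(a(80) + 35412)*(21961 - 46414) = (15625 + 35412)*(21961 - 46414) = 51037*(-24453) = -1248007761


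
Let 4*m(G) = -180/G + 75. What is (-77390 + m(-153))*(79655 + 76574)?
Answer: -821955920525/68 ≈ -1.2088e+10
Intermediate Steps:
m(G) = 75/4 - 45/G (m(G) = (-180/G + 75)/4 = (75 - 180/G)/4 = 75/4 - 45/G)
(-77390 + m(-153))*(79655 + 76574) = (-77390 + (75/4 - 45/(-153)))*(79655 + 76574) = (-77390 + (75/4 - 45*(-1/153)))*156229 = (-77390 + (75/4 + 5/17))*156229 = (-77390 + 1295/68)*156229 = -5261225/68*156229 = -821955920525/68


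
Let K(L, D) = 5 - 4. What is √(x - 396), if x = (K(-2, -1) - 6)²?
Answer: I*√371 ≈ 19.261*I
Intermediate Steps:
K(L, D) = 1
x = 25 (x = (1 - 6)² = (-5)² = 25)
√(x - 396) = √(25 - 396) = √(-371) = I*√371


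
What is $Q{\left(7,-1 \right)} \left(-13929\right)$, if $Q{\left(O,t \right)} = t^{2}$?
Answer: $-13929$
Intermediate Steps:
$Q{\left(7,-1 \right)} \left(-13929\right) = \left(-1\right)^{2} \left(-13929\right) = 1 \left(-13929\right) = -13929$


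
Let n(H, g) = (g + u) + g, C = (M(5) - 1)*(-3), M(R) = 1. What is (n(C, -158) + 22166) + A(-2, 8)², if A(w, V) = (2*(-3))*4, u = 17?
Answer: 22443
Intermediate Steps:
C = 0 (C = (1 - 1)*(-3) = 0*(-3) = 0)
n(H, g) = 17 + 2*g (n(H, g) = (g + 17) + g = (17 + g) + g = 17 + 2*g)
A(w, V) = -24 (A(w, V) = -6*4 = -24)
(n(C, -158) + 22166) + A(-2, 8)² = ((17 + 2*(-158)) + 22166) + (-24)² = ((17 - 316) + 22166) + 576 = (-299 + 22166) + 576 = 21867 + 576 = 22443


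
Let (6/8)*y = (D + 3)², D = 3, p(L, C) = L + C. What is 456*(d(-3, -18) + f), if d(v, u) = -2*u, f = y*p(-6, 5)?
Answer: -5472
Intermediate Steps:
p(L, C) = C + L
y = 48 (y = 4*(3 + 3)²/3 = (4/3)*6² = (4/3)*36 = 48)
f = -48 (f = 48*(5 - 6) = 48*(-1) = -48)
456*(d(-3, -18) + f) = 456*(-2*(-18) - 48) = 456*(36 - 48) = 456*(-12) = -5472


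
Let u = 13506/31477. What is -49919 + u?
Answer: -1571286857/31477 ≈ -49919.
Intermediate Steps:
u = 13506/31477 (u = 13506*(1/31477) = 13506/31477 ≈ 0.42908)
-49919 + u = -49919 + 13506/31477 = -1571286857/31477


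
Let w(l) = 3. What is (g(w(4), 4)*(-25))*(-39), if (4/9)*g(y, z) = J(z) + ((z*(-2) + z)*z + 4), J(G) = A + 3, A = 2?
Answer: -61425/4 ≈ -15356.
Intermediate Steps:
J(G) = 5 (J(G) = 2 + 3 = 5)
g(y, z) = 81/4 - 9*z²/4 (g(y, z) = 9*(5 + ((z*(-2) + z)*z + 4))/4 = 9*(5 + ((-2*z + z)*z + 4))/4 = 9*(5 + ((-z)*z + 4))/4 = 9*(5 + (-z² + 4))/4 = 9*(5 + (4 - z²))/4 = 9*(9 - z²)/4 = 81/4 - 9*z²/4)
(g(w(4), 4)*(-25))*(-39) = ((81/4 - 9/4*4²)*(-25))*(-39) = ((81/4 - 9/4*16)*(-25))*(-39) = ((81/4 - 36)*(-25))*(-39) = -63/4*(-25)*(-39) = (1575/4)*(-39) = -61425/4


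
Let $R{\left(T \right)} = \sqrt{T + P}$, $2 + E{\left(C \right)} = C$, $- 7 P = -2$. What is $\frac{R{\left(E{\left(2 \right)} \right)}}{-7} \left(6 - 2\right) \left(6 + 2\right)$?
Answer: $- \frac{32 \sqrt{14}}{49} \approx -2.4435$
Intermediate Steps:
$P = \frac{2}{7}$ ($P = \left(- \frac{1}{7}\right) \left(-2\right) = \frac{2}{7} \approx 0.28571$)
$E{\left(C \right)} = -2 + C$
$R{\left(T \right)} = \sqrt{\frac{2}{7} + T}$ ($R{\left(T \right)} = \sqrt{T + \frac{2}{7}} = \sqrt{\frac{2}{7} + T}$)
$\frac{R{\left(E{\left(2 \right)} \right)}}{-7} \left(6 - 2\right) \left(6 + 2\right) = \frac{\frac{1}{7} \sqrt{14 + 49 \left(-2 + 2\right)}}{-7} \left(6 - 2\right) \left(6 + 2\right) = - \frac{\frac{1}{7} \sqrt{14 + 49 \cdot 0}}{7} \cdot 4 \cdot 8 = - \frac{\frac{1}{7} \sqrt{14 + 0}}{7} \cdot 32 = - \frac{\frac{1}{7} \sqrt{14}}{7} \cdot 32 = - \frac{\sqrt{14}}{49} \cdot 32 = - \frac{32 \sqrt{14}}{49}$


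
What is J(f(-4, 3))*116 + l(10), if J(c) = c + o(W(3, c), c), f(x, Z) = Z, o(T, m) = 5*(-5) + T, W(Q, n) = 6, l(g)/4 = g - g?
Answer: -1856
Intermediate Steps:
l(g) = 0 (l(g) = 4*(g - g) = 4*0 = 0)
o(T, m) = -25 + T
J(c) = -19 + c (J(c) = c + (-25 + 6) = c - 19 = -19 + c)
J(f(-4, 3))*116 + l(10) = (-19 + 3)*116 + 0 = -16*116 + 0 = -1856 + 0 = -1856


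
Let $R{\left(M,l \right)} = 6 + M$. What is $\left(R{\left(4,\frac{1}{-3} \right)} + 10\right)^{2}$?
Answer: $400$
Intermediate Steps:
$\left(R{\left(4,\frac{1}{-3} \right)} + 10\right)^{2} = \left(\left(6 + 4\right) + 10\right)^{2} = \left(10 + 10\right)^{2} = 20^{2} = 400$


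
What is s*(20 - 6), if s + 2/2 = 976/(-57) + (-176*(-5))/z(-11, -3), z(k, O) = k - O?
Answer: -102242/57 ≈ -1793.7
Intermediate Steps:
s = -7303/57 (s = -1 + (976/(-57) + (-176*(-5))/(-11 - 1*(-3))) = -1 + (976*(-1/57) + 880/(-11 + 3)) = -1 + (-976/57 + 880/(-8)) = -1 + (-976/57 + 880*(-⅛)) = -1 + (-976/57 - 110) = -1 - 7246/57 = -7303/57 ≈ -128.12)
s*(20 - 6) = -7303*(20 - 6)/57 = -7303/57*14 = -102242/57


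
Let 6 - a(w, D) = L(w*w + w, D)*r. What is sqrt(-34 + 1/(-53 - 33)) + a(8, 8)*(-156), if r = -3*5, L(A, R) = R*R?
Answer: -150696 + 15*I*sqrt(1118)/86 ≈ -1.507e+5 + 5.8319*I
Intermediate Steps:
L(A, R) = R**2
r = -15
a(w, D) = 6 + 15*D**2 (a(w, D) = 6 - D**2*(-15) = 6 - (-15)*D**2 = 6 + 15*D**2)
sqrt(-34 + 1/(-53 - 33)) + a(8, 8)*(-156) = sqrt(-34 + 1/(-53 - 33)) + (6 + 15*8**2)*(-156) = sqrt(-34 + 1/(-86)) + (6 + 15*64)*(-156) = sqrt(-34 - 1/86) + (6 + 960)*(-156) = sqrt(-2925/86) + 966*(-156) = 15*I*sqrt(1118)/86 - 150696 = -150696 + 15*I*sqrt(1118)/86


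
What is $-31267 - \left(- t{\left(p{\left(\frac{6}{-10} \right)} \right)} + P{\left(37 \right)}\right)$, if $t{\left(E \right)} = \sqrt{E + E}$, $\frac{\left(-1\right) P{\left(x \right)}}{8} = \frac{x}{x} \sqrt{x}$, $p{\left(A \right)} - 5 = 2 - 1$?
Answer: $-31267 + 2 \sqrt{3} + 8 \sqrt{37} \approx -31215.0$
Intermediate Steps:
$p{\left(A \right)} = 6$ ($p{\left(A \right)} = 5 + \left(2 - 1\right) = 5 + 1 = 6$)
$P{\left(x \right)} = - 8 \sqrt{x}$ ($P{\left(x \right)} = - 8 \frac{x}{x} \sqrt{x} = - 8 \cdot 1 \sqrt{x} = - 8 \sqrt{x}$)
$t{\left(E \right)} = \sqrt{2} \sqrt{E}$ ($t{\left(E \right)} = \sqrt{2 E} = \sqrt{2} \sqrt{E}$)
$-31267 - \left(- t{\left(p{\left(\frac{6}{-10} \right)} \right)} + P{\left(37 \right)}\right) = -31267 + \left(\sqrt{2} \sqrt{6} - - 8 \sqrt{37}\right) = -31267 + \left(2 \sqrt{3} + 8 \sqrt{37}\right) = -31267 + 2 \sqrt{3} + 8 \sqrt{37}$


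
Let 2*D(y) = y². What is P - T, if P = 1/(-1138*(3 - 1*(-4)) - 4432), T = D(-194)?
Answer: -233305565/12398 ≈ -18818.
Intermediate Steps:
D(y) = y²/2
T = 18818 (T = (½)*(-194)² = (½)*37636 = 18818)
P = -1/12398 (P = 1/(-1138*(3 + 4) - 4432) = 1/(-1138*7 - 4432) = 1/(-7966 - 4432) = 1/(-12398) = -1/12398 ≈ -8.0658e-5)
P - T = -1/12398 - 1*18818 = -1/12398 - 18818 = -233305565/12398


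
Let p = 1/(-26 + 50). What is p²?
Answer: 1/576 ≈ 0.0017361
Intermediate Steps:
p = 1/24 ≈ 0.041667
p² = (1/24)² = 1/576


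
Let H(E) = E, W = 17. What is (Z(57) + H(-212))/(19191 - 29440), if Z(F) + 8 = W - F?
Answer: 260/10249 ≈ 0.025368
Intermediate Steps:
Z(F) = 9 - F (Z(F) = -8 + (17 - F) = 9 - F)
(Z(57) + H(-212))/(19191 - 29440) = ((9 - 1*57) - 212)/(19191 - 29440) = ((9 - 57) - 212)/(-10249) = (-48 - 212)*(-1/10249) = -260*(-1/10249) = 260/10249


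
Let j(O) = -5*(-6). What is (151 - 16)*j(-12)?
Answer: 4050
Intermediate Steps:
j(O) = 30
(151 - 16)*j(-12) = (151 - 16)*30 = 135*30 = 4050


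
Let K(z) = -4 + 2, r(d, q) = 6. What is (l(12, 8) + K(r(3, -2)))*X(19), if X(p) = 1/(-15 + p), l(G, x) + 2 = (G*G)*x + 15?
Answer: 1163/4 ≈ 290.75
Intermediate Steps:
l(G, x) = 13 + x*G² (l(G, x) = -2 + ((G*G)*x + 15) = -2 + (G²*x + 15) = -2 + (x*G² + 15) = -2 + (15 + x*G²) = 13 + x*G²)
K(z) = -2
(l(12, 8) + K(r(3, -2)))*X(19) = ((13 + 8*12²) - 2)/(-15 + 19) = ((13 + 8*144) - 2)/4 = ((13 + 1152) - 2)*(¼) = (1165 - 2)*(¼) = 1163*(¼) = 1163/4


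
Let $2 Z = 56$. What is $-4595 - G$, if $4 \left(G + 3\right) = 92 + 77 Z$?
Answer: $-5154$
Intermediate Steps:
$Z = 28$ ($Z = \frac{1}{2} \cdot 56 = 28$)
$G = 559$ ($G = -3 + \frac{92 + 77 \cdot 28}{4} = -3 + \frac{92 + 2156}{4} = -3 + \frac{1}{4} \cdot 2248 = -3 + 562 = 559$)
$-4595 - G = -4595 - 559 = -5154$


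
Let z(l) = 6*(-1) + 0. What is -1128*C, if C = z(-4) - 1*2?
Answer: 9024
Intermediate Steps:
z(l) = -6 (z(l) = -6 + 0 = -6)
C = -8 (C = -6 - 1*2 = -6 - 2 = -8)
-1128*C = -1128*(-8) = 9024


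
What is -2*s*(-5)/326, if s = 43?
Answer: 215/163 ≈ 1.3190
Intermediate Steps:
-2*s*(-5)/326 = -2*43*(-5)/326 = -(-430)/326 = -2*(-215/326) = 215/163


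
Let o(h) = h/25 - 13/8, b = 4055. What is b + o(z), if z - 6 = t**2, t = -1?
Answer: 810731/200 ≈ 4053.7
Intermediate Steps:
z = 7 (z = 6 + (-1)**2 = 6 + 1 = 7)
o(h) = -13/8 + h/25 (o(h) = h*(1/25) - 13*1/8 = h/25 - 13/8 = -13/8 + h/25)
b + o(z) = 4055 + (-13/8 + (1/25)*7) = 4055 + (-13/8 + 7/25) = 4055 - 269/200 = 810731/200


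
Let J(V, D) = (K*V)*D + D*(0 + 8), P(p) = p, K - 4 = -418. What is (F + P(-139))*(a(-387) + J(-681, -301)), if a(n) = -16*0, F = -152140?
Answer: 12923087591218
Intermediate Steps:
K = -414 (K = 4 - 418 = -414)
a(n) = 0
J(V, D) = 8*D - 414*D*V (J(V, D) = (-414*V)*D + D*(0 + 8) = -414*D*V + D*8 = -414*D*V + 8*D = 8*D - 414*D*V)
(F + P(-139))*(a(-387) + J(-681, -301)) = (-152140 - 139)*(0 + 2*(-301)*(4 - 207*(-681))) = -152279*(0 + 2*(-301)*(4 + 140967)) = -152279*(0 + 2*(-301)*140971) = -152279*(0 - 84864542) = -152279*(-84864542) = 12923087591218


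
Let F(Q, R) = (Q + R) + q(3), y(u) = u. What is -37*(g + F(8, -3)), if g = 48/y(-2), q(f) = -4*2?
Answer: 999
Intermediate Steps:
q(f) = -8
F(Q, R) = -8 + Q + R (F(Q, R) = (Q + R) - 8 = -8 + Q + R)
g = -24 (g = 48/(-2) = 48*(-½) = -24)
-37*(g + F(8, -3)) = -37*(-24 + (-8 + 8 - 3)) = -37*(-24 - 3) = -37*(-27) = 999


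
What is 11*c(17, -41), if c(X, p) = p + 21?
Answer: -220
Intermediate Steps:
c(X, p) = 21 + p
11*c(17, -41) = 11*(21 - 41) = 11*(-20) = -220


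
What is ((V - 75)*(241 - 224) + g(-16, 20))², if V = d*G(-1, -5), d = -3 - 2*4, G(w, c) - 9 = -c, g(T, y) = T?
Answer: 15280281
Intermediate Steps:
G(w, c) = 9 - c
d = -11 (d = -3 - 8 = -11)
V = -154 (V = -11*(9 - 1*(-5)) = -11*(9 + 5) = -11*14 = -154)
((V - 75)*(241 - 224) + g(-16, 20))² = ((-154 - 75)*(241 - 224) - 16)² = (-229*17 - 16)² = (-3893 - 16)² = (-3909)² = 15280281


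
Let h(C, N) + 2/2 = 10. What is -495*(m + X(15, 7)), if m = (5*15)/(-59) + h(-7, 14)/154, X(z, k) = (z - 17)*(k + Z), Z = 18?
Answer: 20939355/826 ≈ 25350.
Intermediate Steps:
h(C, N) = 9 (h(C, N) = -1 + 10 = 9)
X(z, k) = (-17 + z)*(18 + k) (X(z, k) = (z - 17)*(k + 18) = (-17 + z)*(18 + k))
m = -11019/9086 (m = (5*15)/(-59) + 9/154 = 75*(-1/59) + 9*(1/154) = -75/59 + 9/154 = -11019/9086 ≈ -1.2127)
-495*(m + X(15, 7)) = -495*(-11019/9086 + (-306 - 17*7 + 18*15 + 7*15)) = -495*(-11019/9086 + (-306 - 119 + 270 + 105)) = -495*(-11019/9086 - 50) = -495*(-465319/9086) = 20939355/826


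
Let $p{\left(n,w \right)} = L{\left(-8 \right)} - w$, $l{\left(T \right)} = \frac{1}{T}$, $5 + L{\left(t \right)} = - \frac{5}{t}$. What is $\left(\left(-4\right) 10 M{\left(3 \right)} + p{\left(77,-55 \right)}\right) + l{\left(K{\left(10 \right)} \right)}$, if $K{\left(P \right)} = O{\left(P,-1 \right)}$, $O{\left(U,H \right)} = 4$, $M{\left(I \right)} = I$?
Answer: $- \frac{553}{8} \approx -69.125$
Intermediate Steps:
$L{\left(t \right)} = -5 - \frac{5}{t}$
$K{\left(P \right)} = 4$
$p{\left(n,w \right)} = - \frac{35}{8} - w$ ($p{\left(n,w \right)} = \left(-5 - \frac{5}{-8}\right) - w = \left(-5 - - \frac{5}{8}\right) - w = \left(-5 + \frac{5}{8}\right) - w = - \frac{35}{8} - w$)
$\left(\left(-4\right) 10 M{\left(3 \right)} + p{\left(77,-55 \right)}\right) + l{\left(K{\left(10 \right)} \right)} = \left(\left(-4\right) 10 \cdot 3 - - \frac{405}{8}\right) + \frac{1}{4} = \left(\left(-40\right) 3 + \left(- \frac{35}{8} + 55\right)\right) + \frac{1}{4} = \left(-120 + \frac{405}{8}\right) + \frac{1}{4} = - \frac{555}{8} + \frac{1}{4} = - \frac{553}{8}$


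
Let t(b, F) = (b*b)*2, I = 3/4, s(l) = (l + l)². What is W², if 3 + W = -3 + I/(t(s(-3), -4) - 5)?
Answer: 3854547225/107081104 ≈ 35.997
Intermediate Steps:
s(l) = 4*l² (s(l) = (2*l)² = 4*l²)
I = ¾ (I = 3*(¼) = ¾ ≈ 0.75000)
t(b, F) = 2*b² (t(b, F) = b²*2 = 2*b²)
W = -62085/10348 (W = -3 + (-3 + 3/(4*(2*(4*(-3)²)² - 5))) = -3 + (-3 + 3/(4*(2*(4*9)² - 5))) = -3 + (-3 + 3/(4*(2*36² - 5))) = -3 + (-3 + 3/(4*(2*1296 - 5))) = -3 + (-3 + 3/(4*(2592 - 5))) = -3 + (-3 + (¾)/2587) = -3 + (-3 + (¾)*(1/2587)) = -3 + (-3 + 3/10348) = -3 - 31041/10348 = -62085/10348 ≈ -5.9997)
W² = (-62085/10348)² = 3854547225/107081104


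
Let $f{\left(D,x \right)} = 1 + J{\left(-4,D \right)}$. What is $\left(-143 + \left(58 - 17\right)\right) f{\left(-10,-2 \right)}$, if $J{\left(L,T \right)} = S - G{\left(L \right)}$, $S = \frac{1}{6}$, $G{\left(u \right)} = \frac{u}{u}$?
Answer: $-17$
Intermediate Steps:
$G{\left(u \right)} = 1$
$S = \frac{1}{6} \approx 0.16667$
$J{\left(L,T \right)} = - \frac{5}{6}$ ($J{\left(L,T \right)} = \frac{1}{6} - 1 = - \frac{5}{6}$)
$f{\left(D,x \right)} = \frac{1}{6}$ ($f{\left(D,x \right)} = 1 - \frac{5}{6} = \frac{1}{6}$)
$\left(-143 + \left(58 - 17\right)\right) f{\left(-10,-2 \right)} = \left(-143 + \left(58 - 17\right)\right) \frac{1}{6} = \left(-143 + 41\right) \frac{1}{6} = \left(-102\right) \frac{1}{6} = -17$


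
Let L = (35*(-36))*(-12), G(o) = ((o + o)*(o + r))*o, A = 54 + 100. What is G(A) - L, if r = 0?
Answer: 7289408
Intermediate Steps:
A = 154
G(o) = 2*o**3 (G(o) = ((o + o)*(o + 0))*o = ((2*o)*o)*o = (2*o**2)*o = 2*o**3)
L = 15120 (L = -1260*(-12) = 15120)
G(A) - L = 2*154**3 - 1*15120 = 2*3652264 - 15120 = 7304528 - 15120 = 7289408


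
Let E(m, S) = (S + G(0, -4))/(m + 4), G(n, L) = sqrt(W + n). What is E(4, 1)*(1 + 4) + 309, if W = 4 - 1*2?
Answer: 2477/8 + 5*sqrt(2)/8 ≈ 310.51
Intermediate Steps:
W = 2 (W = 4 - 2 = 2)
G(n, L) = sqrt(2 + n)
E(m, S) = (S + sqrt(2))/(4 + m) (E(m, S) = (S + sqrt(2 + 0))/(m + 4) = (S + sqrt(2))/(4 + m))
E(4, 1)*(1 + 4) + 309 = ((1 + sqrt(2))/(4 + 4))*(1 + 4) + 309 = ((1 + sqrt(2))/8)*5 + 309 = (1/8 + sqrt(2)/8)*5 + 309 = (5/8 + 5*sqrt(2)/8) + 309 = 2477/8 + 5*sqrt(2)/8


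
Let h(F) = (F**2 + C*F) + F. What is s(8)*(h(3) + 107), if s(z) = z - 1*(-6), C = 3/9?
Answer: 1680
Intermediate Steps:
C = 1/3 (C = 3*(1/9) = 1/3 ≈ 0.33333)
s(z) = 6 + z (s(z) = z + 6 = 6 + z)
h(F) = F**2 + 4*F/3 (h(F) = (F**2 + F/3) + F = F**2 + 4*F/3)
s(8)*(h(3) + 107) = (6 + 8)*((1/3)*3*(4 + 3*3) + 107) = 14*((1/3)*3*(4 + 9) + 107) = 14*((1/3)*3*13 + 107) = 14*(13 + 107) = 14*120 = 1680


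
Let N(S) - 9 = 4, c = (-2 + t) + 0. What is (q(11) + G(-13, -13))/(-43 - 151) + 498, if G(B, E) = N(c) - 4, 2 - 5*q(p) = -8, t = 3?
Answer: 96601/194 ≈ 497.94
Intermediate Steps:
q(p) = 2 (q(p) = ⅖ - ⅕*(-8) = ⅖ + 8/5 = 2)
c = 1 (c = (-2 + 3) + 0 = 1 + 0 = 1)
N(S) = 13 (N(S) = 9 + 4 = 13)
G(B, E) = 9 (G(B, E) = 13 - 4 = 9)
(q(11) + G(-13, -13))/(-43 - 151) + 498 = (2 + 9)/(-43 - 151) + 498 = 11/(-194) + 498 = 11*(-1/194) + 498 = -11/194 + 498 = 96601/194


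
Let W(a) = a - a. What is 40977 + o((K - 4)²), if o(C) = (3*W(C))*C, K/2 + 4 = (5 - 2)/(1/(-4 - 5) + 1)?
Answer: 40977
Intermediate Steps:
W(a) = 0
K = -5/4 (K = -8 + 2*((5 - 2)/(1/(-4 - 5) + 1)) = -8 + 2*(3/(1/(-9) + 1)) = -8 + 2*(3/(-⅑ + 1)) = -8 + 2*(3/(8/9)) = -8 + 2*(3*(9/8)) = -8 + 2*(27/8) = -8 + 27/4 = -5/4 ≈ -1.2500)
o(C) = 0 (o(C) = (3*0)*C = 0*C = 0)
40977 + o((K - 4)²) = 40977 + 0 = 40977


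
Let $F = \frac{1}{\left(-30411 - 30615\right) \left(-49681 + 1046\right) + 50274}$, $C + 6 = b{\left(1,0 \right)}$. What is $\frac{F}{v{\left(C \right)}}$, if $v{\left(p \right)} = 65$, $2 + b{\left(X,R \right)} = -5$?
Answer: $\frac{1}{192923235960} \approx 5.1834 \cdot 10^{-12}$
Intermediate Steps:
$b{\left(X,R \right)} = -7$ ($b{\left(X,R \right)} = -2 - 5 = -7$)
$C = -13$ ($C = -6 - 7 = -13$)
$F = \frac{1}{2968049784}$ ($F = \frac{1}{\left(-61026\right) \left(-48635\right) + 50274} = \frac{1}{2967999510 + 50274} = \frac{1}{2968049784} \approx 3.3692 \cdot 10^{-10}$)
$\frac{F}{v{\left(C \right)}} = \frac{1}{2968049784 \cdot 65} = \frac{1}{2968049784} \cdot \frac{1}{65} = \frac{1}{192923235960}$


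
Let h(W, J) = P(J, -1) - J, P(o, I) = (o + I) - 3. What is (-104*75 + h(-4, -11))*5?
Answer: -39020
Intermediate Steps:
P(o, I) = -3 + I + o (P(o, I) = (I + o) - 3 = -3 + I + o)
h(W, J) = -4 (h(W, J) = (-3 - 1 + J) - J = (-4 + J) - J = -4)
(-104*75 + h(-4, -11))*5 = (-104*75 - 4)*5 = (-7800 - 4)*5 = -7804*5 = -39020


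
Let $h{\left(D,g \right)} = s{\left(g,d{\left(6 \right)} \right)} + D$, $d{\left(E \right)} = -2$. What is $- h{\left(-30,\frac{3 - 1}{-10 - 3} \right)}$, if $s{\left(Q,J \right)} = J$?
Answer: $32$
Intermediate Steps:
$h{\left(D,g \right)} = -2 + D$
$- h{\left(-30,\frac{3 - 1}{-10 - 3} \right)} = - (-2 - 30) = \left(-1\right) \left(-32\right) = 32$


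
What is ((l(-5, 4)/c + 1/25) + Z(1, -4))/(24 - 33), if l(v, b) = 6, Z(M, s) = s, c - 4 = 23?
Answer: 841/2025 ≈ 0.41531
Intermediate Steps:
c = 27 (c = 4 + 23 = 27)
((l(-5, 4)/c + 1/25) + Z(1, -4))/(24 - 33) = ((6/27 + 1/25) - 4)/(24 - 33) = ((6*(1/27) + 1*(1/25)) - 4)/(-9) = -((2/9 + 1/25) - 4)/9 = -(59/225 - 4)/9 = -⅑*(-841/225) = 841/2025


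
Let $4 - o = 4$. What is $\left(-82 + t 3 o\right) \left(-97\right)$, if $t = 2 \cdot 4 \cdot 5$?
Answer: $7954$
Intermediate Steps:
$o = 0$ ($o = 4 - 4 = 0$)
$t = 40$ ($t = 8 \cdot 5 = 40$)
$\left(-82 + t 3 o\right) \left(-97\right) = \left(-82 + 40 \cdot 3 \cdot 0\right) \left(-97\right) = \left(-82 + 40 \cdot 0\right) \left(-97\right) = \left(-82 + 0\right) \left(-97\right) = \left(-82\right) \left(-97\right) = 7954$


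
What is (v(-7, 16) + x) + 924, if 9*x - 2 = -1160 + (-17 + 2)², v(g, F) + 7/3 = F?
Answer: 834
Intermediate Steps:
v(g, F) = -7/3 + F
x = -311/3 (x = 2/9 + (-1160 + (-17 + 2)²)/9 = 2/9 + (-1160 + (-15)²)/9 = 2/9 + (-1160 + 225)/9 = 2/9 + (⅑)*(-935) = 2/9 - 935/9 = -311/3 ≈ -103.67)
(v(-7, 16) + x) + 924 = ((-7/3 + 16) - 311/3) + 924 = (41/3 - 311/3) + 924 = -90 + 924 = 834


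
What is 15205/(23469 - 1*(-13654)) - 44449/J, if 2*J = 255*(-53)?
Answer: 3505656029/501717345 ≈ 6.9873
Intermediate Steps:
J = -13515/2 (J = (255*(-53))/2 = (½)*(-13515) = -13515/2 ≈ -6757.5)
15205/(23469 - 1*(-13654)) - 44449/J = 15205/(23469 - 1*(-13654)) - 44449/(-13515/2) = 15205/(23469 + 13654) - 44449*(-2/13515) = 15205/37123 + 88898/13515 = 3505656029/501717345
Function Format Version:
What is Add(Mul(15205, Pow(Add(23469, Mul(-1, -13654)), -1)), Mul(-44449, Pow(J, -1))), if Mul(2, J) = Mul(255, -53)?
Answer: Rational(3505656029, 501717345) ≈ 6.9873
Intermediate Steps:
J = Rational(-13515, 2) (J = Mul(Rational(1, 2), Mul(255, -53)) = Mul(Rational(1, 2), -13515) = Rational(-13515, 2) ≈ -6757.5)
Add(Mul(15205, Pow(Add(23469, Mul(-1, -13654)), -1)), Mul(-44449, Pow(J, -1))) = Add(Mul(15205, Pow(Add(23469, Mul(-1, -13654)), -1)), Mul(-44449, Pow(Rational(-13515, 2), -1))) = Add(Mul(15205, Pow(Add(23469, 13654), -1)), Mul(-44449, Rational(-2, 13515))) = Add(Mul(15205, Pow(37123, -1)), Rational(88898, 13515)) = Add(Mul(15205, Rational(1, 37123)), Rational(88898, 13515)) = Add(Rational(15205, 37123), Rational(88898, 13515)) = Rational(3505656029, 501717345)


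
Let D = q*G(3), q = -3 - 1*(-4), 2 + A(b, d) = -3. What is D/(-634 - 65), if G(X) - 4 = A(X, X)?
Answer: 1/699 ≈ 0.0014306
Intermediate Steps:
A(b, d) = -5 (A(b, d) = -2 - 3 = -5)
q = 1 (q = -3 + 4 = 1)
G(X) = -1 (G(X) = 4 - 5 = -1)
D = -1 (D = 1*(-1) = -1)
D/(-634 - 65) = -1/(-634 - 65) = -1/(-699) = -1*(-1/699) = 1/699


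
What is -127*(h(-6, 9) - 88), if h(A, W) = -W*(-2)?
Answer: 8890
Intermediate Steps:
h(A, W) = 2*W
-127*(h(-6, 9) - 88) = -127*(2*9 - 88) = -127*(18 - 88) = -127*(-70) = 8890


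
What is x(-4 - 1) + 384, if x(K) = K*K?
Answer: 409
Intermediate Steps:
x(K) = K²
x(-4 - 1) + 384 = (-4 - 1)² + 384 = (-5)² + 384 = 25 + 384 = 409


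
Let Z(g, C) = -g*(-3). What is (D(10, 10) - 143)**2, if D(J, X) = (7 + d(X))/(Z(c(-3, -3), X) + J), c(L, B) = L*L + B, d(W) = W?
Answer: 15896169/784 ≈ 20276.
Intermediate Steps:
c(L, B) = B + L**2 (c(L, B) = L**2 + B = B + L**2)
Z(g, C) = 3*g
D(J, X) = (7 + X)/(18 + J) (D(J, X) = (7 + X)/(3*(-3 + (-3)**2) + J) = (7 + X)/(3*(-3 + 9) + J) = (7 + X)/(3*6 + J) = (7 + X)/(18 + J))
(D(10, 10) - 143)**2 = ((7 + 10)/(18 + 10) - 143)**2 = (17/28 - 143)**2 = (-3987/28)**2 = 15896169/784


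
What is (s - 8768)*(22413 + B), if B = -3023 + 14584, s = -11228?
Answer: -679344104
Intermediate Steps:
B = 11561
(s - 8768)*(22413 + B) = (-11228 - 8768)*(22413 + 11561) = -19996*33974 = -679344104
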